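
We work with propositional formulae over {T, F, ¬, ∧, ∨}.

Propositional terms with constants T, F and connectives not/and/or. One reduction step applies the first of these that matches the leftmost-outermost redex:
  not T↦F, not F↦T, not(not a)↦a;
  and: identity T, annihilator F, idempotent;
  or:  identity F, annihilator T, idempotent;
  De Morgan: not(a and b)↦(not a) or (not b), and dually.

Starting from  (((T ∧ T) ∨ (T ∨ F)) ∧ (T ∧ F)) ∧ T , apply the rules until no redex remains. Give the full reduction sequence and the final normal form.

  start: (((T ∧ T) ∨ (T ∨ F)) ∧ (T ∧ F)) ∧ T
  step 1: ((T ∧ T) ∨ (T ∨ F)) ∧ (T ∧ F)
  step 2: (T ∨ (T ∨ F)) ∧ (T ∧ F)
  step 3: T ∧ (T ∧ F)
  step 4: T ∧ F
  step 5: F

Answer: normal form = F  (in 5 steps)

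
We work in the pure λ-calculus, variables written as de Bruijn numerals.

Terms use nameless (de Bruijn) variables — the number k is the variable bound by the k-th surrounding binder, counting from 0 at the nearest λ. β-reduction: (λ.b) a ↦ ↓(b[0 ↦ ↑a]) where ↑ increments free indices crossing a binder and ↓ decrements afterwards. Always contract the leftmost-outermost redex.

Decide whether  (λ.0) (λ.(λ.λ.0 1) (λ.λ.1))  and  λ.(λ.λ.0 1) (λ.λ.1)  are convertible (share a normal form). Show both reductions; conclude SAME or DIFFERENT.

Answer: SAME — A ⇓ λ.λ.0 (λ.λ.1), B ⇓ λ.λ.0 (λ.λ.1)

Working:
Term A:
  start: (λ.0) (λ.(λ.λ.0 1) (λ.λ.1))
  step 1: λ.(λ.λ.0 1) (λ.λ.1)
  step 2: λ.λ.0 (λ.λ.1)

Term B:
  start: λ.(λ.λ.0 1) (λ.λ.1)
  step 1: λ.λ.0 (λ.λ.1)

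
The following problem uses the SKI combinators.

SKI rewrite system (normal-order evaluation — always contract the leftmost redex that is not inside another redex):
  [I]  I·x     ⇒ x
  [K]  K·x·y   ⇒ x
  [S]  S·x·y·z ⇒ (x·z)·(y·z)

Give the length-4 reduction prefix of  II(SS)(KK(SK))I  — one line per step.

  start: II(SS)(KK(SK))I
  [1] I(SS)(KK(SK))I
  [2] SS(KK(SK))I
  [3] SI(KK(SK)I)
  [4] SI(KI)

Answer: after 4 steps: SI(KI)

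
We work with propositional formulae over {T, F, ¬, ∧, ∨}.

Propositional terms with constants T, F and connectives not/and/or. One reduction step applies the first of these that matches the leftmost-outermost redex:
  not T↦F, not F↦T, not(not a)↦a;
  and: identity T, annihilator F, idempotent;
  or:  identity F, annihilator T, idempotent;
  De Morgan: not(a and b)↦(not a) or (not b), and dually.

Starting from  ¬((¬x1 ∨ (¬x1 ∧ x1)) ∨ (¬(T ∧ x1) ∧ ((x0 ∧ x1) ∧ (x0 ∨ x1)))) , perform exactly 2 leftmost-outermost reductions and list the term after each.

Answer: after 2 steps: (¬¬x1 ∧ ¬(¬x1 ∧ x1)) ∧ ¬(¬(T ∧ x1) ∧ ((x0 ∧ x1) ∧ (x0 ∨ x1)))

Working:
  start: ¬((¬x1 ∨ (¬x1 ∧ x1)) ∨ (¬(T ∧ x1) ∧ ((x0 ∧ x1) ∧ (x0 ∨ x1))))
  [1] ¬(¬x1 ∨ (¬x1 ∧ x1)) ∧ ¬(¬(T ∧ x1) ∧ ((x0 ∧ x1) ∧ (x0 ∨ x1)))
  [2] (¬¬x1 ∧ ¬(¬x1 ∧ x1)) ∧ ¬(¬(T ∧ x1) ∧ ((x0 ∧ x1) ∧ (x0 ∨ x1)))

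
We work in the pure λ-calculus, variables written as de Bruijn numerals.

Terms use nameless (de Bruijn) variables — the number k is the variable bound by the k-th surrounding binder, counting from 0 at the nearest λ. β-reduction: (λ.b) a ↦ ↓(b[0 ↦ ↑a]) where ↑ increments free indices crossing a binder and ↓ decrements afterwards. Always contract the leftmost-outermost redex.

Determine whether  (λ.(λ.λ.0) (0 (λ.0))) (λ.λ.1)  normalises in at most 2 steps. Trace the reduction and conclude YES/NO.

Answer: YES — reaches normal form λ.0 in 2 ≤ 2 steps

Working:
  start: (λ.(λ.λ.0) (0 (λ.0))) (λ.λ.1)
  [1] (λ.λ.0) ((λ.λ.1) (λ.0))
  [2] λ.0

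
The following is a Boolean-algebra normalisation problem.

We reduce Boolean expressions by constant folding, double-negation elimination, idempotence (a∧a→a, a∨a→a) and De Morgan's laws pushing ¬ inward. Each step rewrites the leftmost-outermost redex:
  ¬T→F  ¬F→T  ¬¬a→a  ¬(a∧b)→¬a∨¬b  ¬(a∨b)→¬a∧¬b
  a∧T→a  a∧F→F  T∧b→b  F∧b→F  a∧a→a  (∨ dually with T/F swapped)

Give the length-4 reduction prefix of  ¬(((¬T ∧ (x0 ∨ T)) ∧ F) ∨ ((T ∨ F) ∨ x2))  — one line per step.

  start: ¬(((¬T ∧ (x0 ∨ T)) ∧ F) ∨ ((T ∨ F) ∨ x2))
  [1] ¬((¬T ∧ (x0 ∨ T)) ∧ F) ∧ ¬((T ∨ F) ∨ x2)
  [2] (¬(¬T ∧ (x0 ∨ T)) ∨ ¬F) ∧ ¬((T ∨ F) ∨ x2)
  [3] ((¬¬T ∨ ¬(x0 ∨ T)) ∨ ¬F) ∧ ¬((T ∨ F) ∨ x2)
  [4] ((T ∨ ¬(x0 ∨ T)) ∨ ¬F) ∧ ¬((T ∨ F) ∨ x2)

Answer: after 4 steps: ((T ∨ ¬(x0 ∨ T)) ∨ ¬F) ∧ ¬((T ∨ F) ∨ x2)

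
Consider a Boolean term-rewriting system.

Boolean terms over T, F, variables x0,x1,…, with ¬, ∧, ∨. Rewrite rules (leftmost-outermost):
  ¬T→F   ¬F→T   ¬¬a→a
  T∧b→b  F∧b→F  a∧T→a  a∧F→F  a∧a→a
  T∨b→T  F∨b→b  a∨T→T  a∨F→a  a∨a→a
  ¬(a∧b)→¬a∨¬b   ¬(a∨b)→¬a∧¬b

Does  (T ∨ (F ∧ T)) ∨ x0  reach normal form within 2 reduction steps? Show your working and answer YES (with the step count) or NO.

Answer: YES — reaches normal form T in 2 ≤ 2 steps

Reduction:
  start: (T ∨ (F ∧ T)) ∨ x0
  [1] T ∨ x0
  [2] T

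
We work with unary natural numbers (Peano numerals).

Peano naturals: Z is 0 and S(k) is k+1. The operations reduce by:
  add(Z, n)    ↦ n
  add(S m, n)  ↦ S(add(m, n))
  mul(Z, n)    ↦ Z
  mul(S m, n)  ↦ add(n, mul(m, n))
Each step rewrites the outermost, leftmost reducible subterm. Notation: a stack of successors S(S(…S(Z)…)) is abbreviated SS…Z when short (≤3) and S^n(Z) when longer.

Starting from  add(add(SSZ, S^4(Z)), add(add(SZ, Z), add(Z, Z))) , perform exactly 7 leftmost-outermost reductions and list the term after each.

Answer: after 7 steps: S(S(S(S(add(SSZ, add(add(SZ, Z), add(Z, Z)))))))

Derivation:
  start: add(add(SSZ, S^4(Z)), add(add(SZ, Z), add(Z, Z)))
  [1] add(S(add(SZ, S^4(Z))), add(add(SZ, Z), add(Z, Z)))
  [2] S(add(add(SZ, S^4(Z)), add(add(SZ, Z), add(Z, Z))))
  [3] S(add(S(add(Z, S^4(Z))), add(add(SZ, Z), add(Z, Z))))
  [4] S(S(add(add(Z, S^4(Z)), add(add(SZ, Z), add(Z, Z)))))
  [5] S(S(add(S^4(Z), add(add(SZ, Z), add(Z, Z)))))
  [6] S(S(S(add(SSSZ, add(add(SZ, Z), add(Z, Z))))))
  [7] S(S(S(S(add(SSZ, add(add(SZ, Z), add(Z, Z)))))))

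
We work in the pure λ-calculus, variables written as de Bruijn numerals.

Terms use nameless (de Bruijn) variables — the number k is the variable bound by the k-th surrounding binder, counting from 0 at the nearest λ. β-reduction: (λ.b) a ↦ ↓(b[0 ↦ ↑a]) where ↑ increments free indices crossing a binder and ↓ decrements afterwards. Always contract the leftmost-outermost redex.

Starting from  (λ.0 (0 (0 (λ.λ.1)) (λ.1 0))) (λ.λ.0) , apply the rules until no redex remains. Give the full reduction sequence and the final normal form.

  start: (λ.0 (0 (0 (λ.λ.1)) (λ.1 0))) (λ.λ.0)
  →1  (λ.λ.0) ((λ.λ.0) ((λ.λ.0) (λ.λ.1)) (λ.(λ.λ.0) 0))
  →2  λ.0

Answer: normal form = λ.0  (in 2 steps)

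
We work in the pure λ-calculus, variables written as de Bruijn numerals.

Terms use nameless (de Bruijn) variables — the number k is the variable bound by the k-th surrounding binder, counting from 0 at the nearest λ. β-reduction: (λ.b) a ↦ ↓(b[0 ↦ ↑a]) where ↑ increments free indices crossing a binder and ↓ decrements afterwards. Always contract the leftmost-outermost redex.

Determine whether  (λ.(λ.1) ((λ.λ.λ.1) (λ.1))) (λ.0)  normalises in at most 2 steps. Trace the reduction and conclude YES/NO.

Answer: YES — reaches normal form λ.0 in 2 ≤ 2 steps

Working:
  start: (λ.(λ.1) ((λ.λ.λ.1) (λ.1))) (λ.0)
  [1] (λ.λ.0) ((λ.λ.λ.1) (λ.λ.0))
  [2] λ.0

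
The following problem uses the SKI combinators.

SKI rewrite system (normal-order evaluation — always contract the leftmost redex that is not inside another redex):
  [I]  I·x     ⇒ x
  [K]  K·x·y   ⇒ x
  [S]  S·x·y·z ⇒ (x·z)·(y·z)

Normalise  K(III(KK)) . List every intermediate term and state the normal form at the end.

Answer: normal form = K(KK)  (in 3 steps)

Working:
  start: K(III(KK))
  [1] K(II(KK))
  [2] K(I(KK))
  [3] K(KK)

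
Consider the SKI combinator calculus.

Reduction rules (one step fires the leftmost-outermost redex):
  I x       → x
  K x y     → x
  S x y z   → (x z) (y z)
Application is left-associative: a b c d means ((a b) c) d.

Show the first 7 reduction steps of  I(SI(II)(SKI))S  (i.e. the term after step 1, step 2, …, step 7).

  start: I(SI(II)(SKI))S
  [1] SI(II)(SKI)S
  [2] I(SKI)(II(SKI))S
  [3] SKI(II(SKI))S
  [4] K(II(SKI))(I(II(SKI)))S
  [5] II(SKI)S
  [6] I(SKI)S
  [7] SKIS

Answer: after 7 steps: SKIS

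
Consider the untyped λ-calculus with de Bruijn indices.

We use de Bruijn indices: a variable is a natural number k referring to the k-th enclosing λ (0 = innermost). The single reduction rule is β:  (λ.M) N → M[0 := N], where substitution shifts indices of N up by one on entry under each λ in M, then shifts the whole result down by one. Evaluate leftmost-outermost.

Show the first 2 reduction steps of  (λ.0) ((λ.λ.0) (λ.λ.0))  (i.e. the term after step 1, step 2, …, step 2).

Answer: after 2 steps: λ.0

Reduction:
  start: (λ.0) ((λ.λ.0) (λ.λ.0))
  [1] (λ.λ.0) (λ.λ.0)
  [2] λ.0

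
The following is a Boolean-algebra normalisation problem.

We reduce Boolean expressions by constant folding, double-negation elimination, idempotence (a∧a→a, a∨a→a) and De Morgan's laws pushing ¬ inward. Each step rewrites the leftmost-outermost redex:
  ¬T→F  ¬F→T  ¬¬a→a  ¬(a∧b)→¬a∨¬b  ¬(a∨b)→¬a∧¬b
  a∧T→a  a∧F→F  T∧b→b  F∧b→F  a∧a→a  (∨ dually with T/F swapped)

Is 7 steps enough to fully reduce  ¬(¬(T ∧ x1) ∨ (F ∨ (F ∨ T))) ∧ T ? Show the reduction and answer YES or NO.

Answer: NO — after 7 steps the term is x1 ∧ ¬(F ∨ T), not yet normal

Reduction:
  start: ¬(¬(T ∧ x1) ∨ (F ∨ (F ∨ T))) ∧ T
  →1  ¬(¬(T ∧ x1) ∨ (F ∨ (F ∨ T)))
  →2  ¬¬(T ∧ x1) ∧ ¬(F ∨ (F ∨ T))
  →3  (T ∧ x1) ∧ ¬(F ∨ (F ∨ T))
  →4  x1 ∧ ¬(F ∨ (F ∨ T))
  →5  x1 ∧ (¬F ∧ ¬(F ∨ T))
  →6  x1 ∧ (T ∧ ¬(F ∨ T))
  →7  x1 ∧ ¬(F ∨ T)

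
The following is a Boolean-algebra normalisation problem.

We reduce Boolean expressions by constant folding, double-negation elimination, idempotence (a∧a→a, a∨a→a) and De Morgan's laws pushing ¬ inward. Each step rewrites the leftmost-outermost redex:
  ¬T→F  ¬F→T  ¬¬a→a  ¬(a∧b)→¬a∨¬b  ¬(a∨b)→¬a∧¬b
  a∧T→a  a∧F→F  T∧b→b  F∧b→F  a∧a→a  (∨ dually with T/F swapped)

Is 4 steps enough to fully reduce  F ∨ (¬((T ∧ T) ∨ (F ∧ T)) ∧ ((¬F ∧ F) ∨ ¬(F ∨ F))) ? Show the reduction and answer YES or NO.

Answer: NO — after 4 steps the term is (¬T ∧ ¬(F ∧ T)) ∧ ((¬F ∧ F) ∨ ¬(F ∨ F)), not yet normal

Reduction:
  start: F ∨ (¬((T ∧ T) ∨ (F ∧ T)) ∧ ((¬F ∧ F) ∨ ¬(F ∨ F)))
  [1] ¬((T ∧ T) ∨ (F ∧ T)) ∧ ((¬F ∧ F) ∨ ¬(F ∨ F))
  [2] (¬(T ∧ T) ∧ ¬(F ∧ T)) ∧ ((¬F ∧ F) ∨ ¬(F ∨ F))
  [3] ((¬T ∨ ¬T) ∧ ¬(F ∧ T)) ∧ ((¬F ∧ F) ∨ ¬(F ∨ F))
  [4] (¬T ∧ ¬(F ∧ T)) ∧ ((¬F ∧ F) ∨ ¬(F ∨ F))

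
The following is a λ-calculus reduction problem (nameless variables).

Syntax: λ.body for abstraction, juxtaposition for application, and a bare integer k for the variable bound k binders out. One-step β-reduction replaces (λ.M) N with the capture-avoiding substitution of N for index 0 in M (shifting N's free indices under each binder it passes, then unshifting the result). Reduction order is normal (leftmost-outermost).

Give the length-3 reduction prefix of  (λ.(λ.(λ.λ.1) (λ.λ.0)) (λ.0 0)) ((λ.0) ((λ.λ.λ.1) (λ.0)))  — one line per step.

  start: (λ.(λ.(λ.λ.1) (λ.λ.0)) (λ.0 0)) ((λ.0) ((λ.λ.λ.1) (λ.0)))
  →1  (λ.(λ.λ.1) (λ.λ.0)) (λ.0 0)
  →2  (λ.λ.1) (λ.λ.0)
  →3  λ.λ.λ.0

Answer: after 3 steps: λ.λ.λ.0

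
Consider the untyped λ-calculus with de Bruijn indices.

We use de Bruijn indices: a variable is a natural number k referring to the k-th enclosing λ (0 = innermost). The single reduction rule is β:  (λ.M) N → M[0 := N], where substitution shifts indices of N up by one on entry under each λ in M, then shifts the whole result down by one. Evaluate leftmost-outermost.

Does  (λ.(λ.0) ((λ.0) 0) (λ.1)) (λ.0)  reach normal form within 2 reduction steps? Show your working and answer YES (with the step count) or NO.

Answer: NO — after 2 steps the term is (λ.0) (λ.0) (λ.λ.0), not yet normal

Working:
  start: (λ.(λ.0) ((λ.0) 0) (λ.1)) (λ.0)
  step 1: (λ.0) ((λ.0) (λ.0)) (λ.λ.0)
  step 2: (λ.0) (λ.0) (λ.λ.0)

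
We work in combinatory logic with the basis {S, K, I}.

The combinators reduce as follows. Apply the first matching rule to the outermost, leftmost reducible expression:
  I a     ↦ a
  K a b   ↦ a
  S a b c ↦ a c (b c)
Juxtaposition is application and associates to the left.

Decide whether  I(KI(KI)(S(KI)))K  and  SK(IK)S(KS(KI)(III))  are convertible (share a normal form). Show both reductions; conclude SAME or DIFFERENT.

Term A:
  start: I(KI(KI)(S(KI)))K
  step 1: KI(KI)(S(KI))K
  step 2: I(S(KI))K
  step 3: S(KI)K

Term B:
  start: SK(IK)S(KS(KI)(III))
  step 1: KS(IKS)(KS(KI)(III))
  step 2: S(KS(KI)(III))
  step 3: S(S(III))
  step 4: S(S(II))
  step 5: S(SI)

Answer: DIFFERENT — A ⇓ S(KI)K, B ⇓ S(SI)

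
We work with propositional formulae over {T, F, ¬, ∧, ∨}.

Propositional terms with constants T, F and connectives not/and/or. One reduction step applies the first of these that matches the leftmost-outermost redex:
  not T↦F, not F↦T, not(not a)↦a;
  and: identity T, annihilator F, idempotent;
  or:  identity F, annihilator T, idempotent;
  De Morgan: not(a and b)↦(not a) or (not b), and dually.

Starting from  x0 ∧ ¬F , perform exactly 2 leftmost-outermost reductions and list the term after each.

Answer: after 2 steps: x0

Working:
  start: x0 ∧ ¬F
  [1] x0 ∧ T
  [2] x0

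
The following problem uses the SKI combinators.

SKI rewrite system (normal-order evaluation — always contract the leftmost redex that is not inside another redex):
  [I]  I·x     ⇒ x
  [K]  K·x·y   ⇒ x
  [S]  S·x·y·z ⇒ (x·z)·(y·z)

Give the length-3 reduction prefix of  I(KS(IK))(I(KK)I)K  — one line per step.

Answer: after 3 steps: S(KKI)K

Derivation:
  start: I(KS(IK))(I(KK)I)K
  step 1: KS(IK)(I(KK)I)K
  step 2: S(I(KK)I)K
  step 3: S(KKI)K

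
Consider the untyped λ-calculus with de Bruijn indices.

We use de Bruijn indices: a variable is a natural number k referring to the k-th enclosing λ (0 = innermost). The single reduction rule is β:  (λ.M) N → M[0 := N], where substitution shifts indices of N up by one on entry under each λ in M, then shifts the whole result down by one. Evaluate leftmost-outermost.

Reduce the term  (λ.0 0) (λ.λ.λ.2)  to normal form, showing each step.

  start: (λ.0 0) (λ.λ.λ.2)
  →1  (λ.λ.λ.2) (λ.λ.λ.2)
  →2  λ.λ.λ.λ.λ.2

Answer: normal form = λ.λ.λ.λ.λ.2  (in 2 steps)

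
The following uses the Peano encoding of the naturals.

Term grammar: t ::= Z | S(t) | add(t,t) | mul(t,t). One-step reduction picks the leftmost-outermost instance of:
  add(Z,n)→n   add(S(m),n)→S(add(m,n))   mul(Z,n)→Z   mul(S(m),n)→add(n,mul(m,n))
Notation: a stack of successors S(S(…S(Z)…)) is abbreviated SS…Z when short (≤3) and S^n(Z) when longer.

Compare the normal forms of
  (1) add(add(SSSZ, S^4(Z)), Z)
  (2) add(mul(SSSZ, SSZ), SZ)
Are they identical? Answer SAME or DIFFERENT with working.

Term A:
  start: add(add(SSSZ, S^4(Z)), Z)
  [1] add(S(add(SSZ, S^4(Z))), Z)
  [2] S(add(add(SSZ, S^4(Z)), Z))
  [3] S(add(S(add(SZ, S^4(Z))), Z))
  [4] S(S(add(add(SZ, S^4(Z)), Z)))
  [5] S(S(add(S(add(Z, S^4(Z))), Z)))
  [6] S(S(S(add(add(Z, S^4(Z)), Z))))
  [7] S(S(S(add(S^4(Z), Z))))
  [8] S(S(S(S(add(SSSZ, Z)))))
  [9] S(S(S(S(S(add(SSZ, Z))))))
  [10] S(S(S(S(S(S(add(SZ, Z)))))))
  [11] S(S(S(S(S(S(S(add(Z, Z))))))))
  [12] S^7(Z)

Term B:
  start: add(mul(SSSZ, SSZ), SZ)
  [1] add(add(SSZ, mul(SSZ, SSZ)), SZ)
  [2] add(S(add(SZ, mul(SSZ, SSZ))), SZ)
  [3] S(add(add(SZ, mul(SSZ, SSZ)), SZ))
  [4] S(add(S(add(Z, mul(SSZ, SSZ))), SZ))
  [5] S(S(add(add(Z, mul(SSZ, SSZ)), SZ)))
  [6] S(S(add(mul(SSZ, SSZ), SZ)))
  [7] S(S(add(add(SSZ, mul(SZ, SSZ)), SZ)))
  [8] S(S(add(S(add(SZ, mul(SZ, SSZ))), SZ)))
  [9] S(S(S(add(add(SZ, mul(SZ, SSZ)), SZ))))
  [10] S(S(S(add(S(add(Z, mul(SZ, SSZ))), SZ))))
  [11] S(S(S(S(add(add(Z, mul(SZ, SSZ)), SZ)))))
  [12] S(S(S(S(add(mul(SZ, SSZ), SZ)))))
  [13] S(S(S(S(add(add(SSZ, mul(Z, SSZ)), SZ)))))
  [14] S(S(S(S(add(S(add(SZ, mul(Z, SSZ))), SZ)))))
  [15] S(S(S(S(S(add(add(SZ, mul(Z, SSZ)), SZ))))))
  [16] S(S(S(S(S(add(S(add(Z, mul(Z, SSZ))), SZ))))))
  [17] S(S(S(S(S(S(add(add(Z, mul(Z, SSZ)), SZ)))))))
  [18] S(S(S(S(S(S(add(mul(Z, SSZ), SZ)))))))
  [19] S(S(S(S(S(S(add(Z, SZ)))))))
  [20] S^7(Z)

Answer: SAME — A ⇓ S^7(Z), B ⇓ S^7(Z)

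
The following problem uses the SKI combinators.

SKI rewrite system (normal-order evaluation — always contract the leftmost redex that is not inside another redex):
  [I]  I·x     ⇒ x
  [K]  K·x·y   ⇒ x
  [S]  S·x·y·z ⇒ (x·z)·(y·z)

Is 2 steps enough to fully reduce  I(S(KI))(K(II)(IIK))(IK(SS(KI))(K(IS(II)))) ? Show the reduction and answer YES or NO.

  start: I(S(KI))(K(II)(IIK))(IK(SS(KI))(K(IS(II))))
  [1] S(KI)(K(II)(IIK))(IK(SS(KI))(K(IS(II))))
  [2] KI(IK(SS(KI))(K(IS(II))))(K(II)(IIK)(IK(SS(KI))(K(IS(II)))))

Answer: NO — after 2 steps the term is KI(IK(SS(KI))(K(IS(II))))(K(II)(IIK)(IK(SS(KI))(K(IS(II))))), not yet normal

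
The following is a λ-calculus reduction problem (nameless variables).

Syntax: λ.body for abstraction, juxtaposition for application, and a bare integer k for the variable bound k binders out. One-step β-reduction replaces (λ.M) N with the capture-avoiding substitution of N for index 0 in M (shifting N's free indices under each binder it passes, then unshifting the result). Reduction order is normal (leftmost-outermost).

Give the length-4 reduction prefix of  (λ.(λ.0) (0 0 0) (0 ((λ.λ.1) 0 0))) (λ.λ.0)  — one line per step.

  start: (λ.(λ.0) (0 0 0) (0 ((λ.λ.1) 0 0))) (λ.λ.0)
  [1] (λ.0) ((λ.λ.0) (λ.λ.0) (λ.λ.0)) ((λ.λ.0) ((λ.λ.1) (λ.λ.0) (λ.λ.0)))
  [2] (λ.λ.0) (λ.λ.0) (λ.λ.0) ((λ.λ.0) ((λ.λ.1) (λ.λ.0) (λ.λ.0)))
  [3] (λ.0) (λ.λ.0) ((λ.λ.0) ((λ.λ.1) (λ.λ.0) (λ.λ.0)))
  [4] (λ.λ.0) ((λ.λ.0) ((λ.λ.1) (λ.λ.0) (λ.λ.0)))

Answer: after 4 steps: (λ.λ.0) ((λ.λ.0) ((λ.λ.1) (λ.λ.0) (λ.λ.0)))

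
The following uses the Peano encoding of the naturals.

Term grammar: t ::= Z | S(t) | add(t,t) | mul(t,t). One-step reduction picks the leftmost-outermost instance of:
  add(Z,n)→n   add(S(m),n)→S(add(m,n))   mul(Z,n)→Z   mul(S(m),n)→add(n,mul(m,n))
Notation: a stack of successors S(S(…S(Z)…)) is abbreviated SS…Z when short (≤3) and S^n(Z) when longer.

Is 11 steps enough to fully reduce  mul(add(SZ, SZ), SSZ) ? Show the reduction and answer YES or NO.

Answer: YES — reaches normal form S^4(Z) in 11 ≤ 11 steps

Reduction:
  start: mul(add(SZ, SZ), SSZ)
  →1  mul(S(add(Z, SZ)), SSZ)
  →2  add(SSZ, mul(add(Z, SZ), SSZ))
  →3  S(add(SZ, mul(add(Z, SZ), SSZ)))
  →4  S(S(add(Z, mul(add(Z, SZ), SSZ))))
  →5  S(S(mul(add(Z, SZ), SSZ)))
  →6  S(S(mul(SZ, SSZ)))
  →7  S(S(add(SSZ, mul(Z, SSZ))))
  →8  S(S(S(add(SZ, mul(Z, SSZ)))))
  →9  S(S(S(S(add(Z, mul(Z, SSZ))))))
  →10  S(S(S(S(mul(Z, SSZ)))))
  →11  S^4(Z)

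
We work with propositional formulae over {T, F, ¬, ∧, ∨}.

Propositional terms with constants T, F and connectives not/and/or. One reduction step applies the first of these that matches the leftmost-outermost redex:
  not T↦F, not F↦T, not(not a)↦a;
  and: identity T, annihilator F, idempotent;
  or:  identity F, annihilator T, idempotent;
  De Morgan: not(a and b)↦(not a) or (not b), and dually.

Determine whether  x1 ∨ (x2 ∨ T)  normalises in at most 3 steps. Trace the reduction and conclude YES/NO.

Answer: YES — reaches normal form T in 2 ≤ 3 steps

Derivation:
  start: x1 ∨ (x2 ∨ T)
  →1  x1 ∨ T
  →2  T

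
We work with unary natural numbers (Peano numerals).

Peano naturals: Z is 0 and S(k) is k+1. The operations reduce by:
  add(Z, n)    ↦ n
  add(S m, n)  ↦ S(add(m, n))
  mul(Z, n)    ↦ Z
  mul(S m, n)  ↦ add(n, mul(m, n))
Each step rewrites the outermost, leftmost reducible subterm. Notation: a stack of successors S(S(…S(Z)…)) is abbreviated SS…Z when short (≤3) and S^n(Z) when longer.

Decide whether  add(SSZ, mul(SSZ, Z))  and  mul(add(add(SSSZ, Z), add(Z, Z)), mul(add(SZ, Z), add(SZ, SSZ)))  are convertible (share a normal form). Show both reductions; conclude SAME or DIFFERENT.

Term A:
  start: add(SSZ, mul(SSZ, Z))
  step 1: S(add(SZ, mul(SSZ, Z)))
  step 2: S(S(add(Z, mul(SSZ, Z))))
  step 3: S(S(mul(SSZ, Z)))
  step 4: S(S(add(Z, mul(SZ, Z))))
  step 5: S(S(mul(SZ, Z)))
  step 6: S(S(add(Z, mul(Z, Z))))
  step 7: S(S(mul(Z, Z)))
  step 8: SSZ

Term B:
  start: mul(add(add(SSSZ, Z), add(Z, Z)), mul(add(SZ, Z), add(SZ, SSZ)))
  step 1: mul(add(S(add(SSZ, Z)), add(Z, Z)), mul(add(SZ, Z), add(SZ, SSZ)))
  step 2: mul(S(add(add(SSZ, Z), add(Z, Z))), mul(add(SZ, Z), add(SZ, SSZ)))
  step 3: add(mul(add(SZ, Z), add(SZ, SSZ)), mul(add(add(SSZ, Z), add(Z, Z)), mul(add(SZ, Z), add(SZ, SSZ))))
  step 4: add(mul(S(add(Z, Z)), add(SZ, SSZ)), mul(add(add(SSZ, Z), add(Z, Z)), mul(add(SZ, Z), add(SZ, SSZ))))
  step 5: add(add(add(SZ, SSZ), mul(add(Z, Z), add(SZ, SSZ))), mul(add(add(SSZ, Z), add(Z, Z)), mul(add(SZ, Z), add(SZ, SSZ))))
  step 6: add(add(S(add(Z, SSZ)), mul(add(Z, Z), add(SZ, SSZ))), mul(add(add(SSZ, Z), add(Z, Z)), mul(add(SZ, Z), add(SZ, SSZ))))
  step 7: add(S(add(add(Z, SSZ), mul(add(Z, Z), add(SZ, SSZ)))), mul(add(add(SSZ, Z), add(Z, Z)), mul(add(SZ, Z), add(SZ, SSZ))))
  step 8: S(add(add(add(Z, SSZ), mul(add(Z, Z), add(SZ, SSZ))), mul(add(add(SSZ, Z), add(Z, Z)), mul(add(SZ, Z), add(SZ, SSZ)))))
  step 9: S(add(add(SSZ, mul(add(Z, Z), add(SZ, SSZ))), mul(add(add(SSZ, Z), add(Z, Z)), mul(add(SZ, Z), add(SZ, SSZ)))))
  step 10: S(add(S(add(SZ, mul(add(Z, Z), add(SZ, SSZ)))), mul(add(add(SSZ, Z), add(Z, Z)), mul(add(SZ, Z), add(SZ, SSZ)))))
  step 11: S(S(add(add(SZ, mul(add(Z, Z), add(SZ, SSZ))), mul(add(add(SSZ, Z), add(Z, Z)), mul(add(SZ, Z), add(SZ, SSZ))))))
  step 12: S(S(add(S(add(Z, mul(add(Z, Z), add(SZ, SSZ)))), mul(add(add(SSZ, Z), add(Z, Z)), mul(add(SZ, Z), add(SZ, SSZ))))))
  step 13: S(S(S(add(add(Z, mul(add(Z, Z), add(SZ, SSZ))), mul(add(add(SSZ, Z), add(Z, Z)), mul(add(SZ, Z), add(SZ, SSZ)))))))
  step 14: S(S(S(add(mul(add(Z, Z), add(SZ, SSZ)), mul(add(add(SSZ, Z), add(Z, Z)), mul(add(SZ, Z), add(SZ, SSZ)))))))
  step 15: S(S(S(add(mul(Z, add(SZ, SSZ)), mul(add(add(SSZ, Z), add(Z, Z)), mul(add(SZ, Z), add(SZ, SSZ)))))))
  step 16: S(S(S(add(Z, mul(add(add(SSZ, Z), add(Z, Z)), mul(add(SZ, Z), add(SZ, SSZ)))))))
  step 17: S(S(S(mul(add(add(SSZ, Z), add(Z, Z)), mul(add(SZ, Z), add(SZ, SSZ))))))
  step 18: S(S(S(mul(add(S(add(SZ, Z)), add(Z, Z)), mul(add(SZ, Z), add(SZ, SSZ))))))
  step 19: S(S(S(mul(S(add(add(SZ, Z), add(Z, Z))), mul(add(SZ, Z), add(SZ, SSZ))))))
  step 20: S(S(S(add(mul(add(SZ, Z), add(SZ, SSZ)), mul(add(add(SZ, Z), add(Z, Z)), mul(add(SZ, Z), add(SZ, SSZ)))))))
  step 21: S(S(S(add(mul(S(add(Z, Z)), add(SZ, SSZ)), mul(add(add(SZ, Z), add(Z, Z)), mul(add(SZ, Z), add(SZ, SSZ)))))))
  step 22: S(S(S(add(add(add(SZ, SSZ), mul(add(Z, Z), add(SZ, SSZ))), mul(add(add(SZ, Z), add(Z, Z)), mul(add(SZ, Z), add(SZ, SSZ)))))))
  step 23: S(S(S(add(add(S(add(Z, SSZ)), mul(add(Z, Z), add(SZ, SSZ))), mul(add(add(SZ, Z), add(Z, Z)), mul(add(SZ, Z), add(SZ, SSZ)))))))
  step 24: S(S(S(add(S(add(add(Z, SSZ), mul(add(Z, Z), add(SZ, SSZ)))), mul(add(add(SZ, Z), add(Z, Z)), mul(add(SZ, Z), add(SZ, SSZ)))))))
  step 25: S(S(S(S(add(add(add(Z, SSZ), mul(add(Z, Z), add(SZ, SSZ))), mul(add(add(SZ, Z), add(Z, Z)), mul(add(SZ, Z), add(SZ, SSZ))))))))
  step 26: S(S(S(S(add(add(SSZ, mul(add(Z, Z), add(SZ, SSZ))), mul(add(add(SZ, Z), add(Z, Z)), mul(add(SZ, Z), add(SZ, SSZ))))))))
  step 27: S(S(S(S(add(S(add(SZ, mul(add(Z, Z), add(SZ, SSZ)))), mul(add(add(SZ, Z), add(Z, Z)), mul(add(SZ, Z), add(SZ, SSZ))))))))
  step 28: S(S(S(S(S(add(add(SZ, mul(add(Z, Z), add(SZ, SSZ))), mul(add(add(SZ, Z), add(Z, Z)), mul(add(SZ, Z), add(SZ, SSZ)))))))))
  step 29: S(S(S(S(S(add(S(add(Z, mul(add(Z, Z), add(SZ, SSZ)))), mul(add(add(SZ, Z), add(Z, Z)), mul(add(SZ, Z), add(SZ, SSZ)))))))))
  step 30: S(S(S(S(S(S(add(add(Z, mul(add(Z, Z), add(SZ, SSZ))), mul(add(add(SZ, Z), add(Z, Z)), mul(add(SZ, Z), add(SZ, SSZ))))))))))
  step 31: S(S(S(S(S(S(add(mul(add(Z, Z), add(SZ, SSZ)), mul(add(add(SZ, Z), add(Z, Z)), mul(add(SZ, Z), add(SZ, SSZ))))))))))
  step 32: S(S(S(S(S(S(add(mul(Z, add(SZ, SSZ)), mul(add(add(SZ, Z), add(Z, Z)), mul(add(SZ, Z), add(SZ, SSZ))))))))))
  step 33: S(S(S(S(S(S(add(Z, mul(add(add(SZ, Z), add(Z, Z)), mul(add(SZ, Z), add(SZ, SSZ))))))))))
  step 34: S(S(S(S(S(S(mul(add(add(SZ, Z), add(Z, Z)), mul(add(SZ, Z), add(SZ, SSZ)))))))))
  step 35: S(S(S(S(S(S(mul(add(S(add(Z, Z)), add(Z, Z)), mul(add(SZ, Z), add(SZ, SSZ)))))))))
  step 36: S(S(S(S(S(S(mul(S(add(add(Z, Z), add(Z, Z))), mul(add(SZ, Z), add(SZ, SSZ)))))))))
  step 37: S(S(S(S(S(S(add(mul(add(SZ, Z), add(SZ, SSZ)), mul(add(add(Z, Z), add(Z, Z)), mul(add(SZ, Z), add(SZ, SSZ))))))))))
  step 38: S(S(S(S(S(S(add(mul(S(add(Z, Z)), add(SZ, SSZ)), mul(add(add(Z, Z), add(Z, Z)), mul(add(SZ, Z), add(SZ, SSZ))))))))))
  step 39: S(S(S(S(S(S(add(add(add(SZ, SSZ), mul(add(Z, Z), add(SZ, SSZ))), mul(add(add(Z, Z), add(Z, Z)), mul(add(SZ, Z), add(SZ, SSZ))))))))))
  step 40: S(S(S(S(S(S(add(add(S(add(Z, SSZ)), mul(add(Z, Z), add(SZ, SSZ))), mul(add(add(Z, Z), add(Z, Z)), mul(add(SZ, Z), add(SZ, SSZ))))))))))
  step 41: S(S(S(S(S(S(add(S(add(add(Z, SSZ), mul(add(Z, Z), add(SZ, SSZ)))), mul(add(add(Z, Z), add(Z, Z)), mul(add(SZ, Z), add(SZ, SSZ))))))))))
  step 42: S(S(S(S(S(S(S(add(add(add(Z, SSZ), mul(add(Z, Z), add(SZ, SSZ))), mul(add(add(Z, Z), add(Z, Z)), mul(add(SZ, Z), add(SZ, SSZ)))))))))))
  step 43: S(S(S(S(S(S(S(add(add(SSZ, mul(add(Z, Z), add(SZ, SSZ))), mul(add(add(Z, Z), add(Z, Z)), mul(add(SZ, Z), add(SZ, SSZ)))))))))))
  step 44: S(S(S(S(S(S(S(add(S(add(SZ, mul(add(Z, Z), add(SZ, SSZ)))), mul(add(add(Z, Z), add(Z, Z)), mul(add(SZ, Z), add(SZ, SSZ)))))))))))
  step 45: S(S(S(S(S(S(S(S(add(add(SZ, mul(add(Z, Z), add(SZ, SSZ))), mul(add(add(Z, Z), add(Z, Z)), mul(add(SZ, Z), add(SZ, SSZ))))))))))))
  step 46: S(S(S(S(S(S(S(S(add(S(add(Z, mul(add(Z, Z), add(SZ, SSZ)))), mul(add(add(Z, Z), add(Z, Z)), mul(add(SZ, Z), add(SZ, SSZ))))))))))))
  step 47: S(S(S(S(S(S(S(S(S(add(add(Z, mul(add(Z, Z), add(SZ, SSZ))), mul(add(add(Z, Z), add(Z, Z)), mul(add(SZ, Z), add(SZ, SSZ)))))))))))))
  step 48: S(S(S(S(S(S(S(S(S(add(mul(add(Z, Z), add(SZ, SSZ)), mul(add(add(Z, Z), add(Z, Z)), mul(add(SZ, Z), add(SZ, SSZ)))))))))))))
  step 49: S(S(S(S(S(S(S(S(S(add(mul(Z, add(SZ, SSZ)), mul(add(add(Z, Z), add(Z, Z)), mul(add(SZ, Z), add(SZ, SSZ)))))))))))))
  step 50: S(S(S(S(S(S(S(S(S(add(Z, mul(add(add(Z, Z), add(Z, Z)), mul(add(SZ, Z), add(SZ, SSZ)))))))))))))
  step 51: S(S(S(S(S(S(S(S(S(mul(add(add(Z, Z), add(Z, Z)), mul(add(SZ, Z), add(SZ, SSZ))))))))))))
  step 52: S(S(S(S(S(S(S(S(S(mul(add(Z, add(Z, Z)), mul(add(SZ, Z), add(SZ, SSZ))))))))))))
  step 53: S(S(S(S(S(S(S(S(S(mul(add(Z, Z), mul(add(SZ, Z), add(SZ, SSZ))))))))))))
  step 54: S(S(S(S(S(S(S(S(S(mul(Z, mul(add(SZ, Z), add(SZ, SSZ))))))))))))
  step 55: S^9(Z)

Answer: DIFFERENT — A ⇓ SSZ, B ⇓ S^9(Z)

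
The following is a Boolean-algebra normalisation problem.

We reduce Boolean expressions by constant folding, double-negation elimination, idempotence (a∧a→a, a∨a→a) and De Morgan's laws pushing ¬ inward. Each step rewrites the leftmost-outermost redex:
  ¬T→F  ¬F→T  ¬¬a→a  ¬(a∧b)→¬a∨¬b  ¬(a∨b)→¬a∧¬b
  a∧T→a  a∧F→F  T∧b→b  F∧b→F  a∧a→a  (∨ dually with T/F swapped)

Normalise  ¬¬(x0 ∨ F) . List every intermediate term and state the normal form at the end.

  start: ¬¬(x0 ∨ F)
  step 1: x0 ∨ F
  step 2: x0

Answer: normal form = x0  (in 2 steps)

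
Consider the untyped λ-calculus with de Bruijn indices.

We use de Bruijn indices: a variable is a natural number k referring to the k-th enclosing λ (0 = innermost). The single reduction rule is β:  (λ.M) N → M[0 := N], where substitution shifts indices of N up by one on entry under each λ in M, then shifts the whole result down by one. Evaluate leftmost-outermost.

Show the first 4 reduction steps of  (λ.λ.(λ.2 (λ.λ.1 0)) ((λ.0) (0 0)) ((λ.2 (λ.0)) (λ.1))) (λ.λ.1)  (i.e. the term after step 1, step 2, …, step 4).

  start: (λ.λ.(λ.2 (λ.λ.1 0)) ((λ.0) (0 0)) ((λ.2 (λ.0)) (λ.1))) (λ.λ.1)
  →1  λ.(λ.(λ.λ.1) (λ.λ.1 0)) ((λ.0) (0 0)) ((λ.(λ.λ.1) (λ.0)) (λ.1))
  →2  λ.(λ.λ.1) (λ.λ.1 0) ((λ.(λ.λ.1) (λ.0)) (λ.1))
  →3  λ.(λ.λ.λ.1 0) ((λ.(λ.λ.1) (λ.0)) (λ.1))
  →4  λ.λ.λ.1 0

Answer: after 4 steps: λ.λ.λ.1 0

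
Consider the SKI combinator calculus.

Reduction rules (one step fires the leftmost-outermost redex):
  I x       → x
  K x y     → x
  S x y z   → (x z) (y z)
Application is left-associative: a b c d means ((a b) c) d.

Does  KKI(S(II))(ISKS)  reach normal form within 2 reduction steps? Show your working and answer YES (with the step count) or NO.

Answer: NO — after 2 steps the term is S(II), not yet normal

Reduction:
  start: KKI(S(II))(ISKS)
  [1] K(S(II))(ISKS)
  [2] S(II)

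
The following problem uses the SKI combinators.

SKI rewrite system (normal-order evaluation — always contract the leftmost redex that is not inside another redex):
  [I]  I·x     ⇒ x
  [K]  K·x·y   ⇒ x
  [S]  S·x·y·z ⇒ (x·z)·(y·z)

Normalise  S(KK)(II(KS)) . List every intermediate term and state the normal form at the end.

  start: S(KK)(II(KS))
  →1  S(KK)(I(KS))
  →2  S(KK)(KS)

Answer: normal form = S(KK)(KS)  (in 2 steps)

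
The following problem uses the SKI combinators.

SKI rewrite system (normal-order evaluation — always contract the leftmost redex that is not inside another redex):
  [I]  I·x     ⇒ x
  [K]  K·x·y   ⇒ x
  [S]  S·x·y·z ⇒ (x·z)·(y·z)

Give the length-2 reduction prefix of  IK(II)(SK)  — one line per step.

Answer: after 2 steps: II

Derivation:
  start: IK(II)(SK)
  step 1: K(II)(SK)
  step 2: II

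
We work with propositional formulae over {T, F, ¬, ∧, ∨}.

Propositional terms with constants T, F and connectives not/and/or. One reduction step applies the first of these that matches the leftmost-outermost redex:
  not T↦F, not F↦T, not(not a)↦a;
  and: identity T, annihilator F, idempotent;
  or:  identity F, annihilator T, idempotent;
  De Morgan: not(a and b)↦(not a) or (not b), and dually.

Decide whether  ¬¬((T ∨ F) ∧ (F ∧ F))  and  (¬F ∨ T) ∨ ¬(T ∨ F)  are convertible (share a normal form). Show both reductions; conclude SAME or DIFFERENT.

Term A:
  start: ¬¬((T ∨ F) ∧ (F ∧ F))
  [1] (T ∨ F) ∧ (F ∧ F)
  [2] T ∧ (F ∧ F)
  [3] F ∧ F
  [4] F

Term B:
  start: (¬F ∨ T) ∨ ¬(T ∨ F)
  [1] T ∨ ¬(T ∨ F)
  [2] T

Answer: DIFFERENT — A ⇓ F, B ⇓ T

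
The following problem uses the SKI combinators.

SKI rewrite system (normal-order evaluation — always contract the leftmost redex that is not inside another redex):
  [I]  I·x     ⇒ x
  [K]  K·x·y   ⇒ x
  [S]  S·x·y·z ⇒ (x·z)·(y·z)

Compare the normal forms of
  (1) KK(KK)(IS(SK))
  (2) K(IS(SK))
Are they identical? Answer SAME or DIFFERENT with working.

Answer: SAME — A ⇓ K(S(SK)), B ⇓ K(S(SK))

Reduction:
Term A:
  start: KK(KK)(IS(SK))
  →1  K(IS(SK))
  →2  K(S(SK))

Term B:
  start: K(IS(SK))
  →1  K(S(SK))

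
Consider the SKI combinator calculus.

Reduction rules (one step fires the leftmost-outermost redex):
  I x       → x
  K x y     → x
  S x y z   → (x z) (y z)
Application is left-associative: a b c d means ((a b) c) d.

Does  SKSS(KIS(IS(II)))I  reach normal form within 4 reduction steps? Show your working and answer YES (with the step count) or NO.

  start: SKSS(KIS(IS(II)))I
  [1] KS(SS)(KIS(IS(II)))I
  [2] S(KIS(IS(II)))I
  [3] S(I(IS(II)))I
  [4] S(IS(II))I

Answer: NO — after 4 steps the term is S(IS(II))I, not yet normal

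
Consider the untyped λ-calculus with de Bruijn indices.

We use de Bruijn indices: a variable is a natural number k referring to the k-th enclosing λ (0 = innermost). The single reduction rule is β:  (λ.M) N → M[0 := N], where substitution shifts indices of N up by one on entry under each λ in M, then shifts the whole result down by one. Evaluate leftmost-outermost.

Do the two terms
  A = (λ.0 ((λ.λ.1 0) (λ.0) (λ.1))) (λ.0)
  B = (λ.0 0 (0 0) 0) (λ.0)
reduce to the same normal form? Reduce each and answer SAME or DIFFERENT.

Answer: DIFFERENT — A ⇓ λ.λ.0, B ⇓ λ.0

Working:
Term A:
  start: (λ.0 ((λ.λ.1 0) (λ.0) (λ.1))) (λ.0)
  [1] (λ.0) ((λ.λ.1 0) (λ.0) (λ.λ.0))
  [2] (λ.λ.1 0) (λ.0) (λ.λ.0)
  [3] (λ.(λ.0) 0) (λ.λ.0)
  [4] (λ.0) (λ.λ.0)
  [5] λ.λ.0

Term B:
  start: (λ.0 0 (0 0) 0) (λ.0)
  [1] (λ.0) (λ.0) ((λ.0) (λ.0)) (λ.0)
  [2] (λ.0) ((λ.0) (λ.0)) (λ.0)
  [3] (λ.0) (λ.0) (λ.0)
  [4] (λ.0) (λ.0)
  [5] λ.0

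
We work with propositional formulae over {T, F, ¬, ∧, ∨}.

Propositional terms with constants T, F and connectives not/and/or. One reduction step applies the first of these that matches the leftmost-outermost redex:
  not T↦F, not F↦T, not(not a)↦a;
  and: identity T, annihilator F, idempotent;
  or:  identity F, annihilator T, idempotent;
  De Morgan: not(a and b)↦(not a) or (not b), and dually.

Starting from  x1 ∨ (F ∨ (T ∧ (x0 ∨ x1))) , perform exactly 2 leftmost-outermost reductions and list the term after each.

Answer: after 2 steps: x1 ∨ (x0 ∨ x1)

Reduction:
  start: x1 ∨ (F ∨ (T ∧ (x0 ∨ x1)))
  →1  x1 ∨ (T ∧ (x0 ∨ x1))
  →2  x1 ∨ (x0 ∨ x1)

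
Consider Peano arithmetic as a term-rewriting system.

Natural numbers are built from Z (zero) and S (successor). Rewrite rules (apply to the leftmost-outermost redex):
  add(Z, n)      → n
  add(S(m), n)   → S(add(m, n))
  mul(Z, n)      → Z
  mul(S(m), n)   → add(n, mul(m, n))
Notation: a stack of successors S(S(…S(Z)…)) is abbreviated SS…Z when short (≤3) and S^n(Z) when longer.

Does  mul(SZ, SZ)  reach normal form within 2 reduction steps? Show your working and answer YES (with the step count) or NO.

Answer: NO — after 2 steps the term is S(add(Z, mul(Z, SZ))), not yet normal

Derivation:
  start: mul(SZ, SZ)
  step 1: add(SZ, mul(Z, SZ))
  step 2: S(add(Z, mul(Z, SZ)))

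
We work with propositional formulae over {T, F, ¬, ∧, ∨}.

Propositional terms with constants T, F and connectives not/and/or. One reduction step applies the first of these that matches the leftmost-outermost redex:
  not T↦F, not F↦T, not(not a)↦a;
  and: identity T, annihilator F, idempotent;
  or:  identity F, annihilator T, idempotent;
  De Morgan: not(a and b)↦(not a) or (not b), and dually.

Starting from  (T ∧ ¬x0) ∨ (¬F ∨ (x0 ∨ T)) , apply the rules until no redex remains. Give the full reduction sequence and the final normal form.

  start: (T ∧ ¬x0) ∨ (¬F ∨ (x0 ∨ T))
  →1  ¬x0 ∨ (¬F ∨ (x0 ∨ T))
  →2  ¬x0 ∨ (T ∨ (x0 ∨ T))
  →3  ¬x0 ∨ T
  →4  T

Answer: normal form = T  (in 4 steps)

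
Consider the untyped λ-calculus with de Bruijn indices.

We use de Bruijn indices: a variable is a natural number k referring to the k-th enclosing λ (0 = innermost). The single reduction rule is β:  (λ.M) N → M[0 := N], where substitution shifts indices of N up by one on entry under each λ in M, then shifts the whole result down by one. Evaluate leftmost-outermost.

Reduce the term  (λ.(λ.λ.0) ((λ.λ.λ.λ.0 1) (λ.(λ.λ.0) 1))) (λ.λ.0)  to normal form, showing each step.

  start: (λ.(λ.λ.0) ((λ.λ.λ.λ.0 1) (λ.(λ.λ.0) 1))) (λ.λ.0)
  step 1: (λ.λ.0) ((λ.λ.λ.λ.0 1) (λ.(λ.λ.0) (λ.λ.0)))
  step 2: λ.0

Answer: normal form = λ.0  (in 2 steps)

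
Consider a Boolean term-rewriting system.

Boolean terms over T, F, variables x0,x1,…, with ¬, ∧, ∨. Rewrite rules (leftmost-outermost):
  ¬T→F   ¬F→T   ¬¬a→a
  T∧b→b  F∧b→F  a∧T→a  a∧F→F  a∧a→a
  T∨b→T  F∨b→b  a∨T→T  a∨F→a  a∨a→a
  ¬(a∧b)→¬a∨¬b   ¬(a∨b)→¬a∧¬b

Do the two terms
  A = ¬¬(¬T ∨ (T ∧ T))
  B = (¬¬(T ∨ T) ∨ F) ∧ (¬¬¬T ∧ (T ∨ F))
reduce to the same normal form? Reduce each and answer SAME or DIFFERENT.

Answer: DIFFERENT — A ⇓ T, B ⇓ F

Reduction:
Term A:
  start: ¬¬(¬T ∨ (T ∧ T))
  step 1: ¬T ∨ (T ∧ T)
  step 2: F ∨ (T ∧ T)
  step 3: T ∧ T
  step 4: T

Term B:
  start: (¬¬(T ∨ T) ∨ F) ∧ (¬¬¬T ∧ (T ∨ F))
  step 1: ¬¬(T ∨ T) ∧ (¬¬¬T ∧ (T ∨ F))
  step 2: (T ∨ T) ∧ (¬¬¬T ∧ (T ∨ F))
  step 3: T ∧ (¬¬¬T ∧ (T ∨ F))
  step 4: ¬¬¬T ∧ (T ∨ F)
  step 5: ¬T ∧ (T ∨ F)
  step 6: F ∧ (T ∨ F)
  step 7: F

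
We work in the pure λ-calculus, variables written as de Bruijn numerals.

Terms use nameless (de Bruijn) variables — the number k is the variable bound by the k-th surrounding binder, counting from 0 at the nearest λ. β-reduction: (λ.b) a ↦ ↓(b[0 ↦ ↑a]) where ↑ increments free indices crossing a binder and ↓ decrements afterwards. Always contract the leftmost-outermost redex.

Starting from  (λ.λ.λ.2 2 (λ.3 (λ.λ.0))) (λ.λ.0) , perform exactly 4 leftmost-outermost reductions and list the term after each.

  start: (λ.λ.λ.2 2 (λ.3 (λ.λ.0))) (λ.λ.0)
  step 1: λ.λ.(λ.λ.0) (λ.λ.0) (λ.(λ.λ.0) (λ.λ.0))
  step 2: λ.λ.(λ.0) (λ.(λ.λ.0) (λ.λ.0))
  step 3: λ.λ.λ.(λ.λ.0) (λ.λ.0)
  step 4: λ.λ.λ.λ.0

Answer: after 4 steps: λ.λ.λ.λ.0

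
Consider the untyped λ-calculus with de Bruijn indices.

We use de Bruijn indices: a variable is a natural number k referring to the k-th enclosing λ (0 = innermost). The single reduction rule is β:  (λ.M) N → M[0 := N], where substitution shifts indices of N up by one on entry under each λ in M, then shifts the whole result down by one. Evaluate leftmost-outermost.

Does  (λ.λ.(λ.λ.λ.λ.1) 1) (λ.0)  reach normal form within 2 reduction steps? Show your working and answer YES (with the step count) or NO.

  start: (λ.λ.(λ.λ.λ.λ.1) 1) (λ.0)
  →1  λ.(λ.λ.λ.λ.1) (λ.0)
  →2  λ.λ.λ.λ.1

Answer: YES — reaches normal form λ.λ.λ.λ.1 in 2 ≤ 2 steps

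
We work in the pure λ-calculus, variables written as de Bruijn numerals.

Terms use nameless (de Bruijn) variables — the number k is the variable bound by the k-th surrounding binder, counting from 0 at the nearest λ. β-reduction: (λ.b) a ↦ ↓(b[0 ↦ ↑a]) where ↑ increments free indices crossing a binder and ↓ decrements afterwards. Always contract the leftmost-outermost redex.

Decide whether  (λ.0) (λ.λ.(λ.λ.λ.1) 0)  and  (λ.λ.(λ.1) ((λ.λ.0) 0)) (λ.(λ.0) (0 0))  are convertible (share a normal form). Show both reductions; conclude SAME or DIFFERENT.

Term A:
  start: (λ.0) (λ.λ.(λ.λ.λ.1) 0)
  step 1: λ.λ.(λ.λ.λ.1) 0
  step 2: λ.λ.λ.λ.1

Term B:
  start: (λ.λ.(λ.1) ((λ.λ.0) 0)) (λ.(λ.0) (0 0))
  step 1: λ.(λ.1) ((λ.λ.0) 0)
  step 2: λ.0

Answer: DIFFERENT — A ⇓ λ.λ.λ.λ.1, B ⇓ λ.0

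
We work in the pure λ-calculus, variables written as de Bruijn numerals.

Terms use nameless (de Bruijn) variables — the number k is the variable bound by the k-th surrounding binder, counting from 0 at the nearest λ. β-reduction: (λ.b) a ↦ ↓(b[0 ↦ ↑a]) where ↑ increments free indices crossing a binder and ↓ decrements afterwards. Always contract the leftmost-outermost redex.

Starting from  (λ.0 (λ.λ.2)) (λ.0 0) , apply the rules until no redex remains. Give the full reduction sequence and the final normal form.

  start: (λ.0 (λ.λ.2)) (λ.0 0)
  →1  (λ.0 0) (λ.λ.λ.0 0)
  →2  (λ.λ.λ.0 0) (λ.λ.λ.0 0)
  →3  λ.λ.0 0

Answer: normal form = λ.λ.0 0  (in 3 steps)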